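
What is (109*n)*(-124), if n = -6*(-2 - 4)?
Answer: -486576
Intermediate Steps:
n = 36 (n = -6*(-6) = 36)
(109*n)*(-124) = (109*36)*(-124) = 3924*(-124) = -486576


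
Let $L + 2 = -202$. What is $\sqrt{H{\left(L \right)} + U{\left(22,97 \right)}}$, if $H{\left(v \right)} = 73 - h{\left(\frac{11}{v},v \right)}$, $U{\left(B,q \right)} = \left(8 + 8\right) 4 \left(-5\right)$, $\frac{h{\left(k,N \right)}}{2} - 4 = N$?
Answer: $3 \sqrt{17} \approx 12.369$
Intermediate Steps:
$L = -204$ ($L = -2 - 202 = -204$)
$h{\left(k,N \right)} = 8 + 2 N$
$U{\left(B,q \right)} = -320$ ($U{\left(B,q \right)} = 16 \left(-20\right) = -320$)
$H{\left(v \right)} = 65 - 2 v$ ($H{\left(v \right)} = 73 - \left(8 + 2 v\right) = 65 - 2 v$)
$\sqrt{H{\left(L \right)} + U{\left(22,97 \right)}} = \sqrt{\left(65 - -408\right) - 320} = \sqrt{\left(65 + 408\right) - 320} = \sqrt{473 - 320} = \sqrt{153} = 3 \sqrt{17}$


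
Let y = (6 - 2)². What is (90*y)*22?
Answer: 31680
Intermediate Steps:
y = 16 (y = 4² = 16)
(90*y)*22 = (90*16)*22 = 1440*22 = 31680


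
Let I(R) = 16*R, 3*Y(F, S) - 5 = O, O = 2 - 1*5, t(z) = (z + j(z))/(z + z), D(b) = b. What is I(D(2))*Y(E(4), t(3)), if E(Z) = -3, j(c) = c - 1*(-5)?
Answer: 64/3 ≈ 21.333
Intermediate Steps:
j(c) = 5 + c (j(c) = c + 5 = 5 + c)
t(z) = (5 + 2*z)/(2*z) (t(z) = (z + (5 + z))/(z + z) = (5 + 2*z)/((2*z)) = (5 + 2*z)*(1/(2*z)) = (5 + 2*z)/(2*z))
O = -3 (O = 2 - 5 = -3)
Y(F, S) = 2/3 (Y(F, S) = 5/3 + (1/3)*(-3) = 5/3 - 1 = 2/3)
I(D(2))*Y(E(4), t(3)) = (16*2)*(2/3) = 32*(2/3) = 64/3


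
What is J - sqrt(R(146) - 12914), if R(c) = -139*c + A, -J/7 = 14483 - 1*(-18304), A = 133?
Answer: -229509 - 105*I*sqrt(3) ≈ -2.2951e+5 - 181.87*I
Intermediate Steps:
J = -229509 (J = -7*(14483 - 1*(-18304)) = -7*(14483 + 18304) = -7*32787 = -229509)
R(c) = 133 - 139*c (R(c) = -139*c + 133 = 133 - 139*c)
J - sqrt(R(146) - 12914) = -229509 - sqrt((133 - 139*146) - 12914) = -229509 - sqrt((133 - 20294) - 12914) = -229509 - sqrt(-20161 - 12914) = -229509 - sqrt(-33075) = -229509 - 105*I*sqrt(3)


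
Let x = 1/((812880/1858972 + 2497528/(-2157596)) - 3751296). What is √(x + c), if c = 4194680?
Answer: 7*√75702736424891941943826027241080736437306/940382224778905318 ≈ 2048.1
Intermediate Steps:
x = -250681909457/940382224778905318 (x = 1/((812880*(1/1858972) + 2497528*(-1/2157596)) - 3751296) = 1/((203220/464743 - 624382/539399) - 3751296) = 1/(-180560499046/250681909457 - 3751296) = 1/(-940382224778905318/250681909457) = -250681909457/940382224778905318 ≈ -2.6657e-7)
√(x + c) = √(-250681909457/940382224778905318 + 4194680) = √(3944602510635327877398783/940382224778905318) = 7*√75702736424891941943826027241080736437306/940382224778905318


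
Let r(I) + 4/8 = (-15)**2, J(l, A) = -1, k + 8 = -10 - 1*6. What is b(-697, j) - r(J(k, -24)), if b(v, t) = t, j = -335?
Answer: -1119/2 ≈ -559.50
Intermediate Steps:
k = -24 (k = -8 + (-10 - 1*6) = -8 + (-10 - 6) = -8 - 16 = -24)
r(I) = 449/2 (r(I) = -1/2 + (-15)**2 = -1/2 + 225 = 449/2)
b(-697, j) - r(J(k, -24)) = -335 - 1*449/2 = -335 - 449/2 = -1119/2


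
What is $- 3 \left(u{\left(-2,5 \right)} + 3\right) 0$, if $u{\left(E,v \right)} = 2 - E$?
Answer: $0$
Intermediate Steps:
$- 3 \left(u{\left(-2,5 \right)} + 3\right) 0 = - 3 \left(\left(2 - -2\right) + 3\right) 0 = - 3 \left(\left(2 + 2\right) + 3\right) 0 = - 3 \left(4 + 3\right) 0 = \left(-3\right) 7 \cdot 0 = \left(-21\right) 0 = 0$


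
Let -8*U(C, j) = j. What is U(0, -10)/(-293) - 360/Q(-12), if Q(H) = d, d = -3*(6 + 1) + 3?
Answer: 23435/1172 ≈ 19.996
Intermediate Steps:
U(C, j) = -j/8
d = -18 (d = -3*7 + 3 = -21 + 3 = -18)
Q(H) = -18
U(0, -10)/(-293) - 360/Q(-12) = -⅛*(-10)/(-293) - 360/(-18) = (5/4)*(-1/293) - 360*(-1/18) = -5/1172 + 20 = 23435/1172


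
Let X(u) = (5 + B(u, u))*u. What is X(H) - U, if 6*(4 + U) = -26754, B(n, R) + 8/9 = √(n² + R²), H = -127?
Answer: 35468/9 - 16129*√2 ≈ -18869.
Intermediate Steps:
B(n, R) = -8/9 + √(R² + n²) (B(n, R) = -8/9 + √(n² + R²) = -8/9 + √(R² + n²))
U = -4463 (U = -4 + (⅙)*(-26754) = -4 - 4459 = -4463)
X(u) = u*(37/9 + √2*√(u²)) (X(u) = (5 + (-8/9 + √(u² + u²)))*u = (5 + (-8/9 + √(2*u²)))*u = (5 + (-8/9 + √2*√(u²)))*u = (37/9 + √2*√(u²))*u = u*(37/9 + √2*√(u²)))
X(H) - U = (⅑)*(-127)*(37 + 9*√2*√((-127)²)) - 1*(-4463) = (⅑)*(-127)*(37 + 9*√2*√16129) + 4463 = (⅑)*(-127)*(37 + 9*√2*127) + 4463 = (⅑)*(-127)*(37 + 1143*√2) + 4463 = (-4699/9 - 16129*√2) + 4463 = 35468/9 - 16129*√2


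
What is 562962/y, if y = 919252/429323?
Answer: 120846267363/459626 ≈ 2.6292e+5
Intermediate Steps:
y = 919252/429323 (y = 919252*(1/429323) = 919252/429323 ≈ 2.1412)
562962/y = 562962/(919252/429323) = 562962*(429323/919252) = 120846267363/459626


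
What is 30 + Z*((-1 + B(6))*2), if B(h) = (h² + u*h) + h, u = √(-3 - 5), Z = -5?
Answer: -380 - 120*I*√2 ≈ -380.0 - 169.71*I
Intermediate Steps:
u = 2*I*√2 (u = √(-8) = 2*I*√2 ≈ 2.8284*I)
B(h) = h + h² + 2*I*h*√2 (B(h) = (h² + (2*I*√2)*h) + h = (h² + 2*I*h*√2) + h = h + h² + 2*I*h*√2)
30 + Z*((-1 + B(6))*2) = 30 - 5*(-1 + 6*(1 + 6 + 2*I*√2))*2 = 30 - 5*(-1 + 6*(7 + 2*I*√2))*2 = 30 - 5*(-1 + (42 + 12*I*√2))*2 = 30 - 5*(41 + 12*I*√2)*2 = 30 - 5*(82 + 24*I*√2) = 30 + (-410 - 120*I*√2) = -380 - 120*I*√2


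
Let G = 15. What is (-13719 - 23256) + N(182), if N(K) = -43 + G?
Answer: -37003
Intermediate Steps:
N(K) = -28 (N(K) = -43 + 15 = -28)
(-13719 - 23256) + N(182) = (-13719 - 23256) - 28 = -36975 - 28 = -37003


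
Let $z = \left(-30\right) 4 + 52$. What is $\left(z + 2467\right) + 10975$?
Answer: $13374$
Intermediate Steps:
$z = -68$ ($z = -120 + 52 = -68$)
$\left(z + 2467\right) + 10975 = \left(-68 + 2467\right) + 10975 = 2399 + 10975 = 13374$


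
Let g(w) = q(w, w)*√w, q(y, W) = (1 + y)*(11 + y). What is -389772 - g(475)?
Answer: -389772 - 1156680*√19 ≈ -5.4316e+6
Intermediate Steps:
g(w) = √w*(11 + w² + 12*w) (g(w) = (11 + w² + 12*w)*√w = √w*(11 + w² + 12*w))
-389772 - g(475) = -389772 - √475*(11 + 475² + 12*475) = -389772 - 5*√19*(11 + 225625 + 5700) = -389772 - 5*√19*231336 = -389772 - 1156680*√19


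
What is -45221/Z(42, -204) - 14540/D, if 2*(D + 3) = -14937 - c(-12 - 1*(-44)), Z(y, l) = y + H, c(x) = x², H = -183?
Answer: 726143987/2251347 ≈ 322.54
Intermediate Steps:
Z(y, l) = -183 + y (Z(y, l) = y - 183 = -183 + y)
D = -15967/2 (D = -3 + (-14937 - (-12 - 1*(-44))²)/2 = -3 + (-14937 - (-12 + 44)²)/2 = -3 + (-14937 - 1*32²)/2 = -3 + (-14937 - 1*1024)/2 = -3 + (-14937 - 1024)/2 = -3 + (½)*(-15961) = -3 - 15961/2 = -15967/2 ≈ -7983.5)
-45221/Z(42, -204) - 14540/D = -45221/(-183 + 42) - 14540/(-15967/2) = -45221/(-141) - 14540*(-2/15967) = -45221*(-1/141) + 29080/15967 = 45221/141 + 29080/15967 = 726143987/2251347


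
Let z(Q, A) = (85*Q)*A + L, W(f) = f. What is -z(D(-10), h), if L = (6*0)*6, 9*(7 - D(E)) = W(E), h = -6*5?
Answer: 62050/3 ≈ 20683.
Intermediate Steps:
h = -30
D(E) = 7 - E/9
L = 0 (L = 0*6 = 0)
z(Q, A) = 85*A*Q (z(Q, A) = (85*Q)*A + 0 = 85*A*Q + 0 = 85*A*Q)
-z(D(-10), h) = -85*(-30)*(7 - 1/9*(-10)) = -85*(-30)*(7 + 10/9) = -85*(-30)*73/9 = -1*(-62050/3) = 62050/3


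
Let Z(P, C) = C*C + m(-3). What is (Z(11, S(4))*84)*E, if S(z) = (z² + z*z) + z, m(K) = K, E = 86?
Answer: 9340632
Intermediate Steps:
S(z) = z + 2*z² (S(z) = (z² + z²) + z = 2*z² + z = z + 2*z²)
Z(P, C) = -3 + C² (Z(P, C) = C*C - 3 = C² - 3 = -3 + C²)
(Z(11, S(4))*84)*E = ((-3 + (4*(1 + 2*4))²)*84)*86 = ((-3 + (4*(1 + 8))²)*84)*86 = ((-3 + (4*9)²)*84)*86 = ((-3 + 36²)*84)*86 = ((-3 + 1296)*84)*86 = (1293*84)*86 = 108612*86 = 9340632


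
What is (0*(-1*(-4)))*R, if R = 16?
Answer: 0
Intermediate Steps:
(0*(-1*(-4)))*R = (0*(-1*(-4)))*16 = (0*4)*16 = 0*16 = 0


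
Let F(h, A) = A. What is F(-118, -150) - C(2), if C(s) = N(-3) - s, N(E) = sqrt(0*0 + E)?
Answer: -148 - I*sqrt(3) ≈ -148.0 - 1.732*I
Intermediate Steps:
N(E) = sqrt(E) (N(E) = sqrt(0 + E) = sqrt(E))
C(s) = -s + I*sqrt(3) (C(s) = sqrt(-3) - s = I*sqrt(3) - s = -s + I*sqrt(3))
F(-118, -150) - C(2) = -150 - (-1*2 + I*sqrt(3)) = -150 - (-2 + I*sqrt(3)) = -150 + (2 - I*sqrt(3)) = -148 - I*sqrt(3)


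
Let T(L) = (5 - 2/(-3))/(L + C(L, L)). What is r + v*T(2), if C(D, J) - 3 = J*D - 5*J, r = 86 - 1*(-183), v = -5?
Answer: 892/3 ≈ 297.33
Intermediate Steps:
r = 269 (r = 86 + 183 = 269)
C(D, J) = 3 - 5*J + D*J (C(D, J) = 3 + (J*D - 5*J) = 3 + (D*J - 5*J) = 3 + (-5*J + D*J) = 3 - 5*J + D*J)
T(L) = 17/(3*(3 + L² - 4*L)) (T(L) = (5 - 2/(-3))/(L + (3 - 5*L + L*L)) = (5 - 2*(-⅓))/(L + (3 - 5*L + L²)) = (5 + ⅔)/(L + (3 + L² - 5*L)) = 17/(3*(3 + L² - 4*L)))
r + v*T(2) = 269 - 85/(3*(3 + 2² - 4*2)) = 269 - 85/(3*(3 + 4 - 8)) = 269 - 85/(3*(-1)) = 269 - 85*(-1)/3 = 269 - 5*(-17/3) = 269 + 85/3 = 892/3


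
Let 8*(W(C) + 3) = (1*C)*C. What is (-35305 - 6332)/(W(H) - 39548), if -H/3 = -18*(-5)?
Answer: 83274/60877 ≈ 1.3679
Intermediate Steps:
H = -270 (H = -(-54)*(-5) = -3*90 = -270)
W(C) = -3 + C²/8 (W(C) = -3 + ((1*C)*C)/8 = -3 + (C*C)/8 = -3 + C²/8)
(-35305 - 6332)/(W(H) - 39548) = (-35305 - 6332)/((-3 + (⅛)*(-270)²) - 39548) = -41637/((-3 + (⅛)*72900) - 39548) = -41637/((-3 + 18225/2) - 39548) = -41637/(18219/2 - 39548) = -41637/(-60877/2) = -41637*(-2/60877) = 83274/60877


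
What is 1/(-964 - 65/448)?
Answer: -448/431937 ≈ -0.0010372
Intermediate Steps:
1/(-964 - 65/448) = 1/(-431937/448) = -448/431937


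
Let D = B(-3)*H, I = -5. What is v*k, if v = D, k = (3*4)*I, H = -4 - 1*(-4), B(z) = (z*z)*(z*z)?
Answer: 0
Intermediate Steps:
B(z) = z⁴ (B(z) = z²*z² = z⁴)
H = 0 (H = -4 + 4 = 0)
k = -60 (k = (3*4)*(-5) = 12*(-5) = -60)
D = 0 (D = (-3)⁴*0 = 81*0 = 0)
v = 0
v*k = 0*(-60) = 0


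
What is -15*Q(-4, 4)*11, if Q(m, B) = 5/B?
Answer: -825/4 ≈ -206.25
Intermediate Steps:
-15*Q(-4, 4)*11 = -75/4*11 = -825/4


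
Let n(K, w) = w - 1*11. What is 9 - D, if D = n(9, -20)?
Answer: 40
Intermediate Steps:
n(K, w) = -11 + w (n(K, w) = w - 11 = -11 + w)
D = -31 (D = -11 - 20 = -31)
9 - D = 9 - 1*(-31) = 9 + 31 = 40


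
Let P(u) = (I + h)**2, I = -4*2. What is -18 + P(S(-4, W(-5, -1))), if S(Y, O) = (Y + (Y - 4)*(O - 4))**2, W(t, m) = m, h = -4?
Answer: 126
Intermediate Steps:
I = -8
S(Y, O) = (Y + (-4 + O)*(-4 + Y))**2 (S(Y, O) = (Y + (-4 + Y)*(-4 + O))**2 = (Y + (-4 + O)*(-4 + Y))**2)
P(u) = 144 (P(u) = (-8 - 4)**2 = (-12)**2 = 144)
-18 + P(S(-4, W(-5, -1))) = -18 + 144 = 126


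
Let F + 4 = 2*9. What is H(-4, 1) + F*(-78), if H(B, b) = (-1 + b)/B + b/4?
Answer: -4367/4 ≈ -1091.8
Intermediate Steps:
H(B, b) = b/4 + (-1 + b)/B (H(B, b) = (-1 + b)/B + b*(1/4) = (-1 + b)/B + b/4 = b/4 + (-1 + b)/B)
F = 14 (F = -4 + 2*9 = -4 + 18 = 14)
H(-4, 1) + F*(-78) = (-1 + 1 + (1/4)*(-4)*1)/(-4) + 14*(-78) = -(-1 + 1 - 1)/4 - 1092 = -1/4*(-1) - 1092 = 1/4 - 1092 = -4367/4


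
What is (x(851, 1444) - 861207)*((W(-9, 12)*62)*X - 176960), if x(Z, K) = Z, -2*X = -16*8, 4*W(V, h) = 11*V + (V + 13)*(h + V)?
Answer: 226500761984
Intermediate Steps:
W(V, h) = 11*V/4 + (13 + V)*(V + h)/4 (W(V, h) = (11*V + (V + 13)*(h + V))/4 = (11*V + (13 + V)*(V + h))/4 = 11*V/4 + (13 + V)*(V + h)/4)
X = 64 (X = -(-8)*8 = -1/2*(-128) = 64)
(x(851, 1444) - 861207)*((W(-9, 12)*62)*X - 176960) = (851 - 861207)*(((6*(-9) + (1/4)*(-9)**2 + (13/4)*12 + (1/4)*(-9)*12)*62)*64 - 176960) = -860356*(((-54 + (1/4)*81 + 39 - 27)*62)*64 - 176960) = -860356*(((-54 + 81/4 + 39 - 27)*62)*64 - 176960) = -860356*(-87/4*62*64 - 176960) = -860356*(-2697/2*64 - 176960) = -860356*(-86304 - 176960) = -860356*(-263264) = 226500761984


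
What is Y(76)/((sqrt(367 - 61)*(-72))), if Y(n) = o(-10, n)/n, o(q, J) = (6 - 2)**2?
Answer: -sqrt(34)/34884 ≈ -0.00016715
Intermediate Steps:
o(q, J) = 16 (o(q, J) = 4**2 = 16)
Y(n) = 16/n
Y(76)/((sqrt(367 - 61)*(-72))) = (16/76)/((sqrt(367 - 61)*(-72))) = (16*(1/76))/((sqrt(306)*(-72))) = 4/(19*(((3*sqrt(34))*(-72)))) = 4/(19*((-216*sqrt(34)))) = 4*(-sqrt(34)/7344)/19 = -sqrt(34)/34884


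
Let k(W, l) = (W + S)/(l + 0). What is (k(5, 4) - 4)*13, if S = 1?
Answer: -65/2 ≈ -32.500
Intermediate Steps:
k(W, l) = (1 + W)/l (k(W, l) = (W + 1)/(l + 0) = (1 + W)/l)
(k(5, 4) - 4)*13 = ((1 + 5)/4 - 4)*13 = ((¼)*6 - 4)*13 = (3/2 - 4)*13 = -5/2*13 = -65/2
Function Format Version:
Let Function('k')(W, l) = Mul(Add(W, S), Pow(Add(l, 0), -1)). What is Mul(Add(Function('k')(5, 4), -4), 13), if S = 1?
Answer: Rational(-65, 2) ≈ -32.500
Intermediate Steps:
Function('k')(W, l) = Mul(Pow(l, -1), Add(1, W)) (Function('k')(W, l) = Mul(Add(W, 1), Pow(Add(l, 0), -1)) = Mul(Add(1, W), Pow(l, -1)) = Mul(Pow(l, -1), Add(1, W)))
Mul(Add(Function('k')(5, 4), -4), 13) = Mul(Add(Mul(Pow(4, -1), Add(1, 5)), -4), 13) = Mul(Add(Mul(Rational(1, 4), 6), -4), 13) = Mul(Add(Rational(3, 2), -4), 13) = Mul(Rational(-5, 2), 13) = Rational(-65, 2)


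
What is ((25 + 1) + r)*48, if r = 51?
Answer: 3696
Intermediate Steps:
((25 + 1) + r)*48 = ((25 + 1) + 51)*48 = (26 + 51)*48 = 77*48 = 3696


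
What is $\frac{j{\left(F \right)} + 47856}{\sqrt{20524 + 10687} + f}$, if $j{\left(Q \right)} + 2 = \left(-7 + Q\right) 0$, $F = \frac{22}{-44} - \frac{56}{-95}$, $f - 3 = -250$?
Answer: $- \frac{5909969}{14899} - \frac{550321 \sqrt{59}}{14899} \approx -680.39$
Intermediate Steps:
$f = -247$ ($f = 3 - 250 = -247$)
$F = \frac{17}{190}$ ($F = 22 \left(- \frac{1}{44}\right) - - \frac{56}{95} = - \frac{1}{2} + \frac{56}{95} = \frac{17}{190} \approx 0.089474$)
$j{\left(Q \right)} = -2$ ($j{\left(Q \right)} = -2 + \left(-7 + Q\right) 0 = -2 + 0 = -2$)
$\frac{j{\left(F \right)} + 47856}{\sqrt{20524 + 10687} + f} = \frac{-2 + 47856}{\sqrt{20524 + 10687} - 247} = \frac{47854}{\sqrt{31211} - 247} = \frac{47854}{23 \sqrt{59} - 247} = \frac{47854}{-247 + 23 \sqrt{59}}$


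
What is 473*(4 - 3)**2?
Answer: 473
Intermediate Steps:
473*(4 - 3)**2 = 473*1**2 = 473*1 = 473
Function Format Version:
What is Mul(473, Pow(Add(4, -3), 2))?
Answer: 473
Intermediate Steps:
Mul(473, Pow(Add(4, -3), 2)) = Mul(473, Pow(1, 2)) = Mul(473, 1) = 473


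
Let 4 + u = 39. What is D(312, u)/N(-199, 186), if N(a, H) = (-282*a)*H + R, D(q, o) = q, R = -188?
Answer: 39/1304720 ≈ 2.9891e-5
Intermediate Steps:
u = 35 (u = -4 + 39 = 35)
N(a, H) = -188 - 282*H*a (N(a, H) = (-282*a)*H - 188 = -282*H*a - 188 = -188 - 282*H*a)
D(312, u)/N(-199, 186) = 312/(-188 - 282*186*(-199)) = 312/(-188 + 10437948) = 312/10437760 = 312*(1/10437760) = 39/1304720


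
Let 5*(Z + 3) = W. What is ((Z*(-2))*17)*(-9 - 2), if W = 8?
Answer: -2618/5 ≈ -523.60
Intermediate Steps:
Z = -7/5 (Z = -3 + (1/5)*8 = -3 + 8/5 = -7/5 ≈ -1.4000)
((Z*(-2))*17)*(-9 - 2) = (-7/5*(-2)*17)*(-9 - 2) = ((14/5)*17)*(-11) = (238/5)*(-11) = -2618/5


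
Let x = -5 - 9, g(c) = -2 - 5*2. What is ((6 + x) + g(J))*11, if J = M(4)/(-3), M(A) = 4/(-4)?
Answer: -220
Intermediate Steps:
M(A) = -1 (M(A) = 4*(-1/4) = -1)
J = 1/3 (J = -1/(-3) = -1*(-1/3) = 1/3 ≈ 0.33333)
g(c) = -12 (g(c) = -2 - 10 = -12)
x = -14
((6 + x) + g(J))*11 = ((6 - 14) - 12)*11 = (-8 - 12)*11 = -20*11 = -220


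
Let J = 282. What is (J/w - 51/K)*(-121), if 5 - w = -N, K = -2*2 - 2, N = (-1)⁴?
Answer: -13431/2 ≈ -6715.5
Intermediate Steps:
N = 1
K = -6 (K = -4 - 2 = -6)
w = 6 (w = 5 - (-1) = 5 - 1*(-1) = 5 + 1 = 6)
(J/w - 51/K)*(-121) = (282/6 - 51/(-6))*(-121) = (282*(⅙) - 51*(-⅙))*(-121) = (47 + 17/2)*(-121) = (111/2)*(-121) = -13431/2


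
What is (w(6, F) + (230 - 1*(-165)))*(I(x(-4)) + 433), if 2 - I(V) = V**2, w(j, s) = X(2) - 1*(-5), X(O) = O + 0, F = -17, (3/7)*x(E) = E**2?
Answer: -1156286/3 ≈ -3.8543e+5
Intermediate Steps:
x(E) = 7*E**2/3
X(O) = O
w(j, s) = 7 (w(j, s) = 2 - 1*(-5) = 2 + 5 = 7)
I(V) = 2 - V**2
(w(6, F) + (230 - 1*(-165)))*(I(x(-4)) + 433) = (7 + (230 - 1*(-165)))*((2 - ((7/3)*(-4)**2)**2) + 433) = (7 + (230 + 165))*((2 - ((7/3)*16)**2) + 433) = (7 + 395)*((2 - (112/3)**2) + 433) = 402*((2 - 1*12544/9) + 433) = 402*((2 - 12544/9) + 433) = 402*(-12526/9 + 433) = 402*(-8629/9) = -1156286/3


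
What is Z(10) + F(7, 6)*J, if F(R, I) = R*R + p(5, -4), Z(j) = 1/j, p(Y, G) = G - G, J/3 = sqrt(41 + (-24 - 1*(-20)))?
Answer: 1/10 + 147*sqrt(37) ≈ 894.27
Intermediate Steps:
J = 3*sqrt(37) (J = 3*sqrt(41 + (-24 - 1*(-20))) = 3*sqrt(41 + (-24 + 20)) = 3*sqrt(41 - 4) = 3*sqrt(37) ≈ 18.248)
p(Y, G) = 0
F(R, I) = R**2 (F(R, I) = R*R + 0 = R**2 + 0 = R**2)
Z(10) + F(7, 6)*J = 1/10 + 7**2*(3*sqrt(37)) = 1/10 + 49*(3*sqrt(37)) = 1/10 + 147*sqrt(37)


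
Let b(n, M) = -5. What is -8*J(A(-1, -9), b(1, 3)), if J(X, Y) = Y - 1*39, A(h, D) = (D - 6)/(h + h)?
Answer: 352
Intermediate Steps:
A(h, D) = (-6 + D)/(2*h) (A(h, D) = (-6 + D)/((2*h)) = (-6 + D)*(1/(2*h)) = (-6 + D)/(2*h))
J(X, Y) = -39 + Y (J(X, Y) = Y - 39 = -39 + Y)
-8*J(A(-1, -9), b(1, 3)) = -8*(-39 - 5) = -8*(-44) = 352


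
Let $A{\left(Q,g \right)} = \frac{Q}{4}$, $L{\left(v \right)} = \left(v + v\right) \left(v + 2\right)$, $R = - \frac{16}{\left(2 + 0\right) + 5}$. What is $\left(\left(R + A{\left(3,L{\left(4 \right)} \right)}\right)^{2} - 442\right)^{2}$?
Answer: $\frac{118803613041}{614656} \approx 1.9328 \cdot 10^{5}$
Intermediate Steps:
$R = - \frac{16}{7}$ ($R = - \frac{16}{2 + 5} = - \frac{16}{7} \approx -2.2857$)
$L{\left(v \right)} = 2 v \left(2 + v\right)$
$A{\left(Q,g \right)} = \frac{Q}{4}$ ($A{\left(Q,g \right)} = Q \frac{1}{4} = \frac{Q}{4}$)
$\left(\left(R + A{\left(3,L{\left(4 \right)} \right)}\right)^{2} - 442\right)^{2} = \left(\left(- \frac{16}{7} + \frac{1}{4} \cdot 3\right)^{2} - 442\right)^{2} = \left(\left(- \frac{16}{7} + \frac{3}{4}\right)^{2} - 442\right)^{2} = \left(\left(- \frac{43}{28}\right)^{2} - 442\right)^{2} = \left(\frac{1849}{784} - 442\right)^{2} = \left(- \frac{344679}{784}\right)^{2} = \frac{118803613041}{614656}$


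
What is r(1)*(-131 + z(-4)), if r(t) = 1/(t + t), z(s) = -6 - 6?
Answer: -143/2 ≈ -71.500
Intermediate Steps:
z(s) = -12
r(t) = 1/(2*t)
r(1)*(-131 + z(-4)) = ((1/2)/1)*(-131 - 12) = ((1/2)*1)*(-143) = (1/2)*(-143) = -143/2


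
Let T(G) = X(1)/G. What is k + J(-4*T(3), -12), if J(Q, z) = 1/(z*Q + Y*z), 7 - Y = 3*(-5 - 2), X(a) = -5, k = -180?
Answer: -74881/416 ≈ -180.00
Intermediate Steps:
Y = 28 (Y = 7 - 3*(-5 - 2) = 7 - 3*(-7) = 7 - 1*(-21) = 7 + 21 = 28)
T(G) = -5/G
J(Q, z) = 1/(28*z + Q*z) (J(Q, z) = 1/(z*Q + 28*z) = 1/(Q*z + 28*z) = 1/(28*z + Q*z))
k + J(-4*T(3), -12) = -180 + 1/((-12)*(28 - (-20)/3)) = -180 - 1/(12*(28 - (-20)/3)) = -180 - 1/(12*(28 - 4*(-5/3))) = -180 - 1/(12*(28 + 20/3)) = -180 - 1/(12*104/3) = -180 - 1/12*3/104 = -180 - 1/416 = -74881/416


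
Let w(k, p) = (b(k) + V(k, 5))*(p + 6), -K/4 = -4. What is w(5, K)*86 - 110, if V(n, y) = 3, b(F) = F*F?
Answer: 52866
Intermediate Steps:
K = 16 (K = -4*(-4) = 16)
b(F) = F**2
w(k, p) = (3 + k**2)*(6 + p) (w(k, p) = (k**2 + 3)*(p + 6) = (3 + k**2)*(6 + p))
w(5, K)*86 - 110 = (18 + 3*16 + 6*5**2 + 16*5**2)*86 - 110 = (18 + 48 + 6*25 + 16*25)*86 - 110 = (18 + 48 + 150 + 400)*86 - 110 = 616*86 - 110 = 52976 - 110 = 52866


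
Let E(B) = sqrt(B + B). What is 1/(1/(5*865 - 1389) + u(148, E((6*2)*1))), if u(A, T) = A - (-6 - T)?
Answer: 442499240/68076072907 - 17240192*sqrt(6)/204228218721 ≈ 0.0062933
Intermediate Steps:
E(B) = sqrt(2)*sqrt(B) (E(B) = sqrt(2*B) = sqrt(2)*sqrt(B))
u(A, T) = 6 + A + T (u(A, T) = A + (6 + T) = 6 + A + T)
1/(1/(5*865 - 1389) + u(148, E((6*2)*1))) = 1/(1/(5*865 - 1389) + (6 + 148 + sqrt(2)*sqrt((6*2)*1))) = 1/(1/(4325 - 1389) + (6 + 148 + sqrt(2)*sqrt(12*1))) = 1/(1/2936 + (6 + 148 + sqrt(2)*sqrt(12))) = 1/(1/2936 + (6 + 148 + sqrt(2)*(2*sqrt(3)))) = 1/(1/2936 + (6 + 148 + 2*sqrt(6))) = 1/(1/2936 + (154 + 2*sqrt(6))) = 1/(452145/2936 + 2*sqrt(6))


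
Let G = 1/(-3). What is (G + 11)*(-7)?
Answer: -224/3 ≈ -74.667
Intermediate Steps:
G = -1/3 ≈ -0.33333
(G + 11)*(-7) = (-1/3 + 11)*(-7) = (32/3)*(-7) = -224/3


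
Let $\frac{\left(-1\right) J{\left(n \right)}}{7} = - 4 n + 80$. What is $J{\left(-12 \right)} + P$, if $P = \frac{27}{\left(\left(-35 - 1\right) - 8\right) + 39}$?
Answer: $- \frac{4507}{5} \approx -901.4$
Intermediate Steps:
$J{\left(n \right)} = -560 + 28 n$ ($J{\left(n \right)} = - 7 \left(- 4 n + 80\right) = - 7 \left(80 - 4 n\right) = -560 + 28 n$)
$P = - \frac{27}{5}$ ($P = \frac{27}{\left(-36 - 8\right) + 39} = \frac{27}{-44 + 39} = \frac{27}{-5} = 27 \left(- \frac{1}{5}\right) = - \frac{27}{5} \approx -5.4$)
$J{\left(-12 \right)} + P = \left(-560 + 28 \left(-12\right)\right) - \frac{27}{5} = \left(-560 - 336\right) - \frac{27}{5} = -896 - \frac{27}{5} = - \frac{4507}{5}$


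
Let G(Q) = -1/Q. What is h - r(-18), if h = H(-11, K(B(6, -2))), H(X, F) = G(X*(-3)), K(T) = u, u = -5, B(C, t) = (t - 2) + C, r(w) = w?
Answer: 593/33 ≈ 17.970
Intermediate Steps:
B(C, t) = -2 + C + t (B(C, t) = (-2 + t) + C = -2 + C + t)
K(T) = -5
H(X, F) = 1/(3*X) (H(X, F) = -1/(X*(-3)) = -1/((-3*X)) = -(-1)/(3*X) = 1/(3*X))
h = -1/33 (h = (⅓)/(-11) = (⅓)*(-1/11) = -1/33 ≈ -0.030303)
h - r(-18) = -1/33 - 1*(-18) = -1/33 + 18 = 593/33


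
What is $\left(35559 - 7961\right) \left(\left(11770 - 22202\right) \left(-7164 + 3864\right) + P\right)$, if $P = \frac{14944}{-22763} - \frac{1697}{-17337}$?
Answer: $\frac{374940685532303614234}{394642131} \approx 9.5008 \cdot 10^{11}$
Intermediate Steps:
$P = - \frac{220455317}{394642131}$ ($P = 14944 \left(- \frac{1}{22763}\right) - - \frac{1697}{17337} = - \frac{14944}{22763} + \frac{1697}{17337} = - \frac{220455317}{394642131} \approx -0.55862$)
$\left(35559 - 7961\right) \left(\left(11770 - 22202\right) \left(-7164 + 3864\right) + P\right) = \left(35559 - 7961\right) \left(\left(11770 - 22202\right) \left(-7164 + 3864\right) - \frac{220455317}{394642131}\right) = 27598 \left(\left(-10432\right) \left(-3300\right) - \frac{220455317}{394642131}\right) = 27598 \left(34425600 - \frac{220455317}{394642131}\right) = 27598 \cdot \frac{13585791924498283}{394642131} = \frac{374940685532303614234}{394642131}$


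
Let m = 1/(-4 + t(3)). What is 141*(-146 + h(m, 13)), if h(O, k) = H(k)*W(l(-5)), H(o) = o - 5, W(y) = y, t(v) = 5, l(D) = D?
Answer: -26226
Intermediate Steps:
H(o) = -5 + o
m = 1 (m = 1/(-4 + 5) = 1/1 = 1)
h(O, k) = 25 - 5*k (h(O, k) = (-5 + k)*(-5) = 25 - 5*k)
141*(-146 + h(m, 13)) = 141*(-146 + (25 - 5*13)) = 141*(-146 + (25 - 65)) = 141*(-146 - 40) = 141*(-186) = -26226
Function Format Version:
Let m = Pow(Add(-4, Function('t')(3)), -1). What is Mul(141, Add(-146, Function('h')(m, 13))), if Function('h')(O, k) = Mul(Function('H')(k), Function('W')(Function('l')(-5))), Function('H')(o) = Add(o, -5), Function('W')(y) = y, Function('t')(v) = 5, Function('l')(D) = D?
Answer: -26226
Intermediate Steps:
Function('H')(o) = Add(-5, o)
m = 1 (m = Pow(Add(-4, 5), -1) = Pow(1, -1) = 1)
Function('h')(O, k) = Add(25, Mul(-5, k)) (Function('h')(O, k) = Mul(Add(-5, k), -5) = Add(25, Mul(-5, k)))
Mul(141, Add(-146, Function('h')(m, 13))) = Mul(141, Add(-146, Add(25, Mul(-5, 13)))) = Mul(141, Add(-146, Add(25, -65))) = Mul(141, Add(-146, -40)) = Mul(141, -186) = -26226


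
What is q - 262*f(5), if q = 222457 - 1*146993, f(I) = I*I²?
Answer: 42714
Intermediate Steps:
f(I) = I³
q = 75464 (q = 222457 - 146993 = 75464)
q - 262*f(5) = 75464 - 262*5³ = 75464 - 262*125 = 75464 - 32750 = 42714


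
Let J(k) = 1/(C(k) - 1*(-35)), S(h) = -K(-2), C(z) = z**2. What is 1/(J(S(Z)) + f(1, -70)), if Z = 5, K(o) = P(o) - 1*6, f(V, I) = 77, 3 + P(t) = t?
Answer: 156/12013 ≈ 0.012986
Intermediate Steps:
P(t) = -3 + t
K(o) = -9 + o (K(o) = (-3 + o) - 1*6 = (-3 + o) - 6 = -9 + o)
S(h) = 11 (S(h) = -(-9 - 2) = -1*(-11) = 11)
J(k) = 1/(35 + k**2) (J(k) = 1/(k**2 - 1*(-35)) = 1/(k**2 + 35) = 1/(35 + k**2))
1/(J(S(Z)) + f(1, -70)) = 1/(1/(35 + 11**2) + 77) = 1/(1/(35 + 121) + 77) = 1/(1/156 + 77) = 1/(12013/156) = 156/12013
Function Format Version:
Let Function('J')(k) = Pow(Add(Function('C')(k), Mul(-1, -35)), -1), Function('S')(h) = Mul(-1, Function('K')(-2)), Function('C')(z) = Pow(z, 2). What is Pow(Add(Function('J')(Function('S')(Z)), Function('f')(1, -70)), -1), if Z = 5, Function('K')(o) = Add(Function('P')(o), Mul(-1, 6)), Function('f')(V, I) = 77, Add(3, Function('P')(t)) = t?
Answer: Rational(156, 12013) ≈ 0.012986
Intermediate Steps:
Function('P')(t) = Add(-3, t)
Function('K')(o) = Add(-9, o) (Function('K')(o) = Add(Add(-3, o), Mul(-1, 6)) = Add(Add(-3, o), -6) = Add(-9, o))
Function('S')(h) = 11 (Function('S')(h) = Mul(-1, Add(-9, -2)) = Mul(-1, -11) = 11)
Function('J')(k) = Pow(Add(35, Pow(k, 2)), -1) (Function('J')(k) = Pow(Add(Pow(k, 2), Mul(-1, -35)), -1) = Pow(Add(Pow(k, 2), 35), -1) = Pow(Add(35, Pow(k, 2)), -1))
Pow(Add(Function('J')(Function('S')(Z)), Function('f')(1, -70)), -1) = Pow(Add(Pow(Add(35, Pow(11, 2)), -1), 77), -1) = Pow(Add(Pow(Add(35, 121), -1), 77), -1) = Pow(Add(Pow(156, -1), 77), -1) = Pow(Add(Rational(1, 156), 77), -1) = Pow(Rational(12013, 156), -1) = Rational(156, 12013)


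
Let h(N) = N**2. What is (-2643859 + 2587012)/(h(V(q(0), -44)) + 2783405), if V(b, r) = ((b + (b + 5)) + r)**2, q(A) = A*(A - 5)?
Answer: -56847/5096846 ≈ -0.011153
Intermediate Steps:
q(A) = A*(-5 + A)
V(b, r) = (5 + r + 2*b)**2 (V(b, r) = ((b + (5 + b)) + r)**2 = ((5 + 2*b) + r)**2 = (5 + r + 2*b)**2)
(-2643859 + 2587012)/(h(V(q(0), -44)) + 2783405) = (-2643859 + 2587012)/(((5 - 44 + 2*(0*(-5 + 0)))**2)**2 + 2783405) = -56847/(((5 - 44 + 2*(0*(-5)))**2)**2 + 2783405) = -56847/(((5 - 44 + 2*0)**2)**2 + 2783405) = -56847/(((5 - 44 + 0)**2)**2 + 2783405) = -56847/(((-39)**2)**2 + 2783405) = -56847/(1521**2 + 2783405) = -56847/(2313441 + 2783405) = -56847/5096846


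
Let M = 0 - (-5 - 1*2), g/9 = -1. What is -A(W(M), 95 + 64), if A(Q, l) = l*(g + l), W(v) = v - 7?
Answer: -23850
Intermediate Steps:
g = -9 (g = 9*(-1) = -9)
M = 7 (M = 0 - (-5 - 2) = 0 - 1*(-7) = 0 + 7 = 7)
W(v) = -7 + v
A(Q, l) = l*(-9 + l)
-A(W(M), 95 + 64) = -(95 + 64)*(-9 + (95 + 64)) = -159*(-9 + 159) = -159*150 = -1*23850 = -23850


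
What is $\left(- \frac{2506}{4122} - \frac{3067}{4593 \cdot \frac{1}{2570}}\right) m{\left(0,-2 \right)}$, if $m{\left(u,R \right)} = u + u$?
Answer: $0$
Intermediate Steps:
$m{\left(u,R \right)} = 2 u$
$\left(- \frac{2506}{4122} - \frac{3067}{4593 \cdot \frac{1}{2570}}\right) m{\left(0,-2 \right)} = \left(- \frac{2506}{4122} - \frac{3067}{4593 \cdot \frac{1}{2570}}\right) 2 \cdot 0 = \left(\left(-2506\right) \frac{1}{4122} - \frac{3067}{4593 \cdot \frac{1}{2570}}\right) 0 = \left(- \frac{1253}{2061} - \frac{3067}{\frac{4593}{2570}}\right) 0 = \left(- \frac{1253}{2061} - \frac{7882190}{4593}\right) 0 = \left(- \frac{5416982873}{3155391}\right) 0 = 0$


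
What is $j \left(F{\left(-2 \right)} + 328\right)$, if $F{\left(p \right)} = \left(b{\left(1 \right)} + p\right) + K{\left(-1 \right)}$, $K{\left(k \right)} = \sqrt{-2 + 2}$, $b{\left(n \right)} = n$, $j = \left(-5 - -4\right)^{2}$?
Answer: $327$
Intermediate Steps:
$j = 1$ ($j = \left(-5 + 4\right)^{2} = \left(-1\right)^{2} = 1$)
$K{\left(k \right)} = 0$ ($K{\left(k \right)} = \sqrt{0} = 0$)
$F{\left(p \right)} = 1 + p$ ($F{\left(p \right)} = \left(1 + p\right) + 0 = 1 + p$)
$j \left(F{\left(-2 \right)} + 328\right) = 1 \left(\left(1 - 2\right) + 328\right) = 1 \left(-1 + 328\right) = 1 \cdot 327 = 327$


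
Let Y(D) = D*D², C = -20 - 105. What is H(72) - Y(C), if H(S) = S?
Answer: 1953197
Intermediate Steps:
C = -125
Y(D) = D³
H(72) - Y(C) = 72 - 1*(-125)³ = 72 - 1*(-1953125) = 72 + 1953125 = 1953197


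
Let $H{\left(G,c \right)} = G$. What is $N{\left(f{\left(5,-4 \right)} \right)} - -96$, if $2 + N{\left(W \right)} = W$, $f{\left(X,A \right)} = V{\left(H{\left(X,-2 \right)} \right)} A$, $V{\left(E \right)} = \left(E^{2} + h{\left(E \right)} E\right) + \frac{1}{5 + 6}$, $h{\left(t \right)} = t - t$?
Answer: $- \frac{70}{11} \approx -6.3636$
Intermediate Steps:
$h{\left(t \right)} = 0$
$V{\left(E \right)} = \frac{1}{11} + E^{2}$ ($V{\left(E \right)} = \left(E^{2} + 0 E\right) + \frac{1}{5 + 6} = \left(E^{2} + 0\right) + \frac{1}{11} = E^{2} + \frac{1}{11} = \frac{1}{11} + E^{2}$)
$f{\left(X,A \right)} = A \left(\frac{1}{11} + X^{2}\right)$ ($f{\left(X,A \right)} = \left(\frac{1}{11} + X^{2}\right) A = A \left(\frac{1}{11} + X^{2}\right)$)
$N{\left(W \right)} = -2 + W$
$N{\left(f{\left(5,-4 \right)} \right)} - -96 = \left(-2 - 4 \left(\frac{1}{11} + 5^{2}\right)\right) - -96 = \left(-2 - 4 \left(\frac{1}{11} + 25\right)\right) + 96 = \left(-2 - \frac{1104}{11}\right) + 96 = - \frac{1126}{11} + 96 = - \frac{70}{11}$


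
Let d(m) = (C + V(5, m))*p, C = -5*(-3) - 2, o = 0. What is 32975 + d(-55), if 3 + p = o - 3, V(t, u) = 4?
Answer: 32873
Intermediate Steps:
C = 13 (C = 15 - 2 = 13)
p = -6 (p = -3 + (0 - 3) = -3 - 3 = -6)
d(m) = -102 (d(m) = (13 + 4)*(-6) = 17*(-6) = -102)
32975 + d(-55) = 32975 - 102 = 32873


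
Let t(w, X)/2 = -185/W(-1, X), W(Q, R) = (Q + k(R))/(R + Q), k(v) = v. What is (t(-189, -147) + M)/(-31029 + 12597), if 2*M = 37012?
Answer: -2267/2304 ≈ -0.98394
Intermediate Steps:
M = 18506 (M = (½)*37012 = 18506)
W(Q, R) = 1 (W(Q, R) = (Q + R)/(R + Q) = (Q + R)/(Q + R) = 1)
t(w, X) = -370 (t(w, X) = 2*(-185/1) = 2*(-185*1) = 2*(-185) = -370)
(t(-189, -147) + M)/(-31029 + 12597) = (-370 + 18506)/(-31029 + 12597) = 18136/(-18432) = 18136*(-1/18432) = -2267/2304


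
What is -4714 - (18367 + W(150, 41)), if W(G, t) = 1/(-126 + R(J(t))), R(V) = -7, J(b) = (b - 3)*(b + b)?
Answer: -3069772/133 ≈ -23081.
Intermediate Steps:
J(b) = 2*b*(-3 + b) (J(b) = (-3 + b)*(2*b) = 2*b*(-3 + b))
W(G, t) = -1/133 (W(G, t) = 1/(-126 - 7) = 1/(-133) = -1/133)
-4714 - (18367 + W(150, 41)) = -4714 - (18367 - 1/133) = -4714 - 1*2442810/133 = -4714 - 2442810/133 = -3069772/133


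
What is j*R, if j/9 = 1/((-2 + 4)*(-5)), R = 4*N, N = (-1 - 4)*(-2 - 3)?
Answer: -90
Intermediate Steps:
N = 25 (N = -5*(-5) = 25)
R = 100 (R = 4*25 = 100)
j = -9/10 (j = 9/(((-2 + 4)*(-5))) = 9/((2*(-5))) = 9/(-10) = 9*(-⅒) = -9/10 ≈ -0.90000)
j*R = -9/10*100 = -90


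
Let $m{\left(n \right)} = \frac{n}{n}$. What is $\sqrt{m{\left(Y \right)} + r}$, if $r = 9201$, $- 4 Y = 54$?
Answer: $\sqrt{9202} \approx 95.927$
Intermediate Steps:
$Y = - \frac{27}{2}$ ($Y = \left(- \frac{1}{4}\right) 54 = - \frac{27}{2} \approx -13.5$)
$m{\left(n \right)} = 1$
$\sqrt{m{\left(Y \right)} + r} = \sqrt{1 + 9201} = \sqrt{9202}$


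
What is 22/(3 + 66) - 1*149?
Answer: -10259/69 ≈ -148.68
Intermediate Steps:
22/(3 + 66) - 1*149 = 22/69 - 149 = -10259/69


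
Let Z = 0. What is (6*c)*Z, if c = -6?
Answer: 0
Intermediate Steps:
(6*c)*Z = (6*(-6))*0 = -36*0 = 0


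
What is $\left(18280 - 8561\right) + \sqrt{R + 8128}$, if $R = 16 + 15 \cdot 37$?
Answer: $9719 + \sqrt{8699} \approx 9812.3$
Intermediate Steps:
$R = 571$ ($R = 16 + 555 = 571$)
$\left(18280 - 8561\right) + \sqrt{R + 8128} = \left(18280 - 8561\right) + \sqrt{571 + 8128} = 9719 + \sqrt{8699}$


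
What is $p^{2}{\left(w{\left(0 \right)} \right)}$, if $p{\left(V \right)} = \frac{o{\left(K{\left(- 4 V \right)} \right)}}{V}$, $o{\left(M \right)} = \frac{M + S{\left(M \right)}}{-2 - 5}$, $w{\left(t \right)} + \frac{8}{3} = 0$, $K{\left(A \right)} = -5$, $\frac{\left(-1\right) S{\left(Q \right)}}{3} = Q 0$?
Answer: $\frac{225}{3136} \approx 0.071747$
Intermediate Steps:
$S{\left(Q \right)} = 0$ ($S{\left(Q \right)} = - 3 Q 0 = \left(-3\right) 0 = 0$)
$w{\left(t \right)} = - \frac{8}{3}$ ($w{\left(t \right)} = - \frac{8}{3} + 0 = - \frac{8}{3}$)
$o{\left(M \right)} = - \frac{M}{7}$ ($o{\left(M \right)} = \frac{M + 0}{-2 - 5} = \frac{M}{-7} = M \left(- \frac{1}{7}\right) = - \frac{M}{7}$)
$p{\left(V \right)} = \frac{5}{7 V}$ ($p{\left(V \right)} = \frac{\left(- \frac{1}{7}\right) \left(-5\right)}{V} = \frac{5}{7 V}$)
$p^{2}{\left(w{\left(0 \right)} \right)} = \left(\frac{5}{7 \left(- \frac{8}{3}\right)}\right)^{2} = \left(\frac{5}{7} \left(- \frac{3}{8}\right)\right)^{2} = \left(- \frac{15}{56}\right)^{2} = \frac{225}{3136}$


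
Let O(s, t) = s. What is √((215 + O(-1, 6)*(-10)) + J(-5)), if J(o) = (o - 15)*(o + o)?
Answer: 5*√17 ≈ 20.616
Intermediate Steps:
J(o) = 2*o*(-15 + o) (J(o) = (-15 + o)*(2*o) = 2*o*(-15 + o))
√((215 + O(-1, 6)*(-10)) + J(-5)) = √((215 - 1*(-10)) + 2*(-5)*(-15 - 5)) = √((215 + 10) + 2*(-5)*(-20)) = √(225 + 200) = √425 = 5*√17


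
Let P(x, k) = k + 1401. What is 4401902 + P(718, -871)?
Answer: 4402432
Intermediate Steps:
P(x, k) = 1401 + k
4401902 + P(718, -871) = 4401902 + (1401 - 871) = 4401902 + 530 = 4402432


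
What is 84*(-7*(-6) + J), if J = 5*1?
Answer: 3948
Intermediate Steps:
J = 5
84*(-7*(-6) + J) = 84*(-7*(-6) + 5) = 84*(42 + 5) = 84*47 = 3948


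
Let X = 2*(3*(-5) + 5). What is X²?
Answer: 400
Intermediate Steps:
X = -20 (X = 2*(-15 + 5) = 2*(-10) = -20)
X² = (-20)² = 400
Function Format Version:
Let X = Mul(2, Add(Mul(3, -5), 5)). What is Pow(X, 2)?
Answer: 400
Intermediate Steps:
X = -20 (X = Mul(2, Add(-15, 5)) = Mul(2, -10) = -20)
Pow(X, 2) = Pow(-20, 2) = 400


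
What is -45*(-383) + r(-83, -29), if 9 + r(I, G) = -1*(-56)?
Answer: 17282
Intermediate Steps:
r(I, G) = 47 (r(I, G) = -9 - 1*(-56) = -9 + 56 = 47)
-45*(-383) + r(-83, -29) = -45*(-383) + 47 = 17235 + 47 = 17282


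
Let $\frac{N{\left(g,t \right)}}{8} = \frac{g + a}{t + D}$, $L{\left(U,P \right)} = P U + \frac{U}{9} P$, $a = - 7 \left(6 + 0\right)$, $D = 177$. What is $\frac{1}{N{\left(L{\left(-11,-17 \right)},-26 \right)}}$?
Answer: $\frac{1359}{11936} \approx 0.11386$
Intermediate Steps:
$a = -42$ ($a = \left(-7\right) 6 = -42$)
$L{\left(U,P \right)} = \frac{10 P U}{9}$ ($L{\left(U,P \right)} = P U + U \frac{1}{9} P = P U + \frac{U}{9} P = P U + \frac{P U}{9} = \frac{10 P U}{9}$)
$N{\left(g,t \right)} = \frac{8 \left(-42 + g\right)}{177 + t}$ ($N{\left(g,t \right)} = 8 \frac{g - 42}{t + 177} = 8 \frac{-42 + g}{177 + t} = \frac{8 \left(-42 + g\right)}{177 + t}$)
$\frac{1}{N{\left(L{\left(-11,-17 \right)},-26 \right)}} = \frac{1}{8 \frac{1}{177 - 26} \left(-42 + \frac{10}{9} \left(-17\right) \left(-11\right)\right)} = \frac{1}{8 \cdot \frac{1}{151} \left(-42 + \frac{1870}{9}\right)} = \frac{1}{8 \cdot \frac{1}{151} \cdot \frac{1492}{9}} = \frac{1}{\frac{11936}{1359}} = \frac{1359}{11936}$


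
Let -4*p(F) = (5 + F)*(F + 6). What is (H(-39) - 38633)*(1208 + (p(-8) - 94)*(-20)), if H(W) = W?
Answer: -120579296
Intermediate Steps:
p(F) = -(5 + F)*(6 + F)/4 (p(F) = -(5 + F)*(F + 6)/4 = -(5 + F)*(6 + F)/4)
(H(-39) - 38633)*(1208 + (p(-8) - 94)*(-20)) = (-39 - 38633)*(1208 + ((-15/2 - 11/4*(-8) - 1/4*(-8)**2) - 94)*(-20)) = -38672*(1208 + ((-15/2 + 22 - 1/4*64) - 94)*(-20)) = -38672*(1208 + ((-15/2 + 22 - 16) - 94)*(-20)) = -38672*(1208 + (-3/2 - 94)*(-20)) = -38672*(1208 - 191/2*(-20)) = -38672*(1208 + 1910) = -38672*3118 = -120579296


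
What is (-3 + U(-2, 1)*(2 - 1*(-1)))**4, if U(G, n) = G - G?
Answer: 81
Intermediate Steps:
U(G, n) = 0
(-3 + U(-2, 1)*(2 - 1*(-1)))**4 = (-3 + 0*(2 - 1*(-1)))**4 = (-3 + 0*(2 + 1))**4 = (-3 + 0*3)**4 = (-3 + 0)**4 = (-3)**4 = 81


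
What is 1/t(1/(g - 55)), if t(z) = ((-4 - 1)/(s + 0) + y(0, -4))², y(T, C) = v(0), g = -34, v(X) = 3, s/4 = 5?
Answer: 16/121 ≈ 0.13223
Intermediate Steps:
s = 20 (s = 4*5 = 20)
y(T, C) = 3
t(z) = 121/16 (t(z) = ((-4 - 1)/(20 + 0) + 3)² = (-5/20 + 3)² = (-5*1/20 + 3)² = (-¼ + 3)² = (11/4)² = 121/16)
1/t(1/(g - 55)) = 1/(121/16) = 16/121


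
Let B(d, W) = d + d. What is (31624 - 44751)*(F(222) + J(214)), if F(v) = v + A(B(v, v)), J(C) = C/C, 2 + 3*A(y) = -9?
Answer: -8637566/3 ≈ -2.8792e+6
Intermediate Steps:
B(d, W) = 2*d
A(y) = -11/3 (A(y) = -⅔ + (⅓)*(-9) = -⅔ - 3 = -11/3)
J(C) = 1
F(v) = -11/3 + v (F(v) = v - 11/3 = -11/3 + v)
(31624 - 44751)*(F(222) + J(214)) = (31624 - 44751)*((-11/3 + 222) + 1) = -13127*(655/3 + 1) = -13127*658/3 = -8637566/3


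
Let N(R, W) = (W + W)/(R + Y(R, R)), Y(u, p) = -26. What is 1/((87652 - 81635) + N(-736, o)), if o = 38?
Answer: 381/2292439 ≈ 0.00016620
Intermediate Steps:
N(R, W) = 2*W/(-26 + R) (N(R, W) = (W + W)/(R - 26) = (2*W)/(-26 + R) = 2*W/(-26 + R))
1/((87652 - 81635) + N(-736, o)) = 1/((87652 - 81635) + 2*38/(-26 - 736)) = 1/(6017 + 2*38/(-762)) = 1/(6017 + 2*38*(-1/762)) = 1/(6017 - 38/381) = 1/(2292439/381) = 381/2292439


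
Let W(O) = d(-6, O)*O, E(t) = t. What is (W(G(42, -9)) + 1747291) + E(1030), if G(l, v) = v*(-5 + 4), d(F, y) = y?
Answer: 1748402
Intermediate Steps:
G(l, v) = -v (G(l, v) = v*(-1) = -v)
W(O) = O² (W(O) = O*O = O²)
(W(G(42, -9)) + 1747291) + E(1030) = ((-1*(-9))² + 1747291) + 1030 = (9² + 1747291) + 1030 = (81 + 1747291) + 1030 = 1747372 + 1030 = 1748402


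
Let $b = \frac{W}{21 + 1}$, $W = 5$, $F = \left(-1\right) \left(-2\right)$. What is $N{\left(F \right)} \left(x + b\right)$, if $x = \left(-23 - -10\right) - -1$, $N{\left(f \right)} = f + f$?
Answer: $- \frac{518}{11} \approx -47.091$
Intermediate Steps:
$F = 2$
$N{\left(f \right)} = 2 f$
$x = -12$ ($x = \left(-23 + 10\right) + 1 = -13 + 1 = -12$)
$b = \frac{5}{22}$ ($b = \frac{5}{21 + 1} = \frac{5}{22} \approx 0.22727$)
$N{\left(F \right)} \left(x + b\right) = 2 \cdot 2 \left(-12 + \frac{5}{22}\right) = 4 \left(- \frac{259}{22}\right) = - \frac{518}{11}$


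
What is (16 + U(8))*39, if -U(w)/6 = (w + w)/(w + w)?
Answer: 390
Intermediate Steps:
U(w) = -6 (U(w) = -6*(w + w)/(w + w) = -6*2*w/(2*w) = -6*2*w*1/(2*w) = -6*1 = -6)
(16 + U(8))*39 = (16 - 6)*39 = 10*39 = 390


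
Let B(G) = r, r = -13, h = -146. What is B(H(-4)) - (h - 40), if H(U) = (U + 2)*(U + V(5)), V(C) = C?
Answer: 173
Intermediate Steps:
H(U) = (2 + U)*(5 + U) (H(U) = (U + 2)*(U + 5) = (2 + U)*(5 + U))
B(G) = -13
B(H(-4)) - (h - 40) = -13 - (-146 - 40) = -13 - 1*(-186) = -13 + 186 = 173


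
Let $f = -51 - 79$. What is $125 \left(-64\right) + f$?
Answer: $-8130$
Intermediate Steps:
$f = -130$ ($f = -51 - 79 = -130$)
$125 \left(-64\right) + f = 125 \left(-64\right) - 130 = -8000 - 130 = -8130$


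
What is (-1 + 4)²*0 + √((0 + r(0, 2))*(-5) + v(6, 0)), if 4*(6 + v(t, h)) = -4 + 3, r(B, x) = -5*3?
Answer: 5*√11/2 ≈ 8.2916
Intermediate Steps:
r(B, x) = -15
v(t, h) = -25/4 (v(t, h) = -6 + (-4 + 3)/4 = -6 + (¼)*(-1) = -6 - ¼ = -25/4)
(-1 + 4)²*0 + √((0 + r(0, 2))*(-5) + v(6, 0)) = (-1 + 4)²*0 + √((0 - 15)*(-5) - 25/4) = 3²*0 + √(-15*(-5) - 25/4) = 9*0 + √(75 - 25/4) = 0 + √(275/4) = 0 + 5*√11/2 = 5*√11/2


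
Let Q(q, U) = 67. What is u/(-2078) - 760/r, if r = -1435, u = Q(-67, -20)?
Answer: 296627/596386 ≈ 0.49737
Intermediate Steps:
u = 67
u/(-2078) - 760/r = 67/(-2078) - 760/(-1435) = 67*(-1/2078) - 760*(-1/1435) = -67/2078 + 152/287 = 296627/596386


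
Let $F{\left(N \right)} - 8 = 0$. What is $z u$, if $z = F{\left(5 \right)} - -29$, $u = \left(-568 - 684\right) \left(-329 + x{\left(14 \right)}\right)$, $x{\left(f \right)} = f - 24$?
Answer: $15703836$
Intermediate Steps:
$F{\left(N \right)} = 8$ ($F{\left(N \right)} = 8 + 0 = 8$)
$x{\left(f \right)} = -24 + f$
$u = 424428$ ($u = \left(-568 - 684\right) \left(-329 + \left(-24 + 14\right)\right) = - 1252 \left(-329 - 10\right) = \left(-1252\right) \left(-339\right) = 424428$)
$z = 37$ ($z = 8 - -29 = 8 + 29 = 37$)
$z u = 37 \cdot 424428 = 15703836$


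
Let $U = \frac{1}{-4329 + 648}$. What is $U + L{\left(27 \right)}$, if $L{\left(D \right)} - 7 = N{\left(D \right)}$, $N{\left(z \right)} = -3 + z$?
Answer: $\frac{114110}{3681} \approx 31.0$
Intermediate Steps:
$L{\left(D \right)} = 4 + D$ ($L{\left(D \right)} = 7 + \left(-3 + D\right) = 4 + D$)
$U = - \frac{1}{3681}$ ($U = \frac{1}{-3681} = - \frac{1}{3681} \approx -0.00027167$)
$U + L{\left(27 \right)} = - \frac{1}{3681} + \left(4 + 27\right) = - \frac{1}{3681} + 31 = \frac{114110}{3681}$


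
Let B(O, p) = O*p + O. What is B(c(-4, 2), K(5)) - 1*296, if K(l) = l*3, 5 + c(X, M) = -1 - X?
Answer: -328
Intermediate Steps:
c(X, M) = -6 - X (c(X, M) = -5 + (-1 - X) = -6 - X)
K(l) = 3*l
B(O, p) = O + O*p
B(c(-4, 2), K(5)) - 1*296 = (-6 - 1*(-4))*(1 + 3*5) - 1*296 = (-6 + 4)*(1 + 15) - 296 = -2*16 - 296 = -32 - 296 = -328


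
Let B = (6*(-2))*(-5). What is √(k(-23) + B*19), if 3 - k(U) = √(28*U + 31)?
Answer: √(1143 - I*√613) ≈ 33.81 - 0.3661*I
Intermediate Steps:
k(U) = 3 - √(31 + 28*U) (k(U) = 3 - √(28*U + 31) = 3 - √(31 + 28*U))
B = 60 (B = -12*(-5) = 60)
√(k(-23) + B*19) = √((3 - √(31 + 28*(-23))) + 60*19) = √((3 - √(31 - 644)) + 1140) = √((3 - √(-613)) + 1140) = √((3 - I*√613) + 1140) = √(1143 - I*√613)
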